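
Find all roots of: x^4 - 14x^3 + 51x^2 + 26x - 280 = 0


Let p(x) = x^4 - 14x^3 + 51x^2 + 26x - 280. By the rational root theorem (leading coefficient 1), any rational root is an integer divisor of 280: try ±1, ±2, ... in turn.
Test x = 1: value = -216 ≠ 0.
Test x = -1: value = -240 ≠ 0.
Test x = 2: value = -120 ≠ 0.
Test x = -2: value = 0 ✓, so (x + 2) is a factor.
Synthetic division by (x + 2): bring down 1; 1(-2) - 14 = -16; (-16)(-2) + 51 = 83; 83(-2) + 26 = -140; (-140)(-2) - 280 = 0 → quotient x^3 - 16x^2 + 83x - 140, remainder 0.
Continue with the quotient x^3 - 16x^2 + 83x - 140 (candidates must divide 140; re-test x = -2 first in case it repeats).
Test x = -2: value = -378 ≠ 0.
Test x = 4: value = 0 ✓, so (x - 4) is a factor.
Synthetic division by (x - 4): bring down 1; 1(4) - 16 = -12; (-12)(4) + 83 = 35; 35(4) - 140 = 0 → quotient x^2 - 12x + 35, remainder 0.
Solve the quadratic x^2 - 12x + 35 = 0: discriminant = (-12)^2 - 4(1)(35) = 144 - 140 = 4.
sqrt(4) = 2, so x = (12 ± 2)/2: x = 7 or x = 5.
Collecting all roots found:

x = -2, x = 4, x = 5, x = 7


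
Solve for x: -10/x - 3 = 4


Subtract -3 from both sides: -10/x = 7
Multiply both sides by x: -10 = 7 * x
Divide by 7: x = -10/7

x = -10/7


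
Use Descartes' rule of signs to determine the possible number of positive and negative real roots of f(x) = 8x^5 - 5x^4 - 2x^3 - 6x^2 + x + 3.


Descartes' rule of signs:

For positive roots, count sign changes in f(x) = 8x^5 - 5x^4 - 2x^3 - 6x^2 + x + 3:
Signs of coefficients: +, -, -, -, +, +
Number of sign changes: 2
Possible positive real roots: 2, 0

For negative roots, examine f(-x) = -8x^5 - 5x^4 + 2x^3 - 6x^2 - x + 3:
Signs of coefficients: -, -, +, -, -, +
Number of sign changes: 3
Possible negative real roots: 3, 1

Positive roots: 2 or 0; Negative roots: 3 or 1


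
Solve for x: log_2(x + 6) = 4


Convert to exponential form: x + 6 = 2^4 = 16
x = 16 - 6 = 10
Check: log_2(10 + 6) = log_2(16) = log_2(16) = 4 ✓

x = 10


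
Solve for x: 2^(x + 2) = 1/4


Express both sides with the same base.
1/4 = 2^(-2)
Since the bases match, equate exponents: x + 2 = -2
So x = -2 - (2) = -4

x = -4


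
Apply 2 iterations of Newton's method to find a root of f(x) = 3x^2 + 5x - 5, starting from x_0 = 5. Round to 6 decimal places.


Newton's method: x_(n+1) = x_n - f(x_n)/f'(x_n)
f(x) = 3x^2 + 5x - 5
f'(x) = 6x + 5

Iteration 1:
  f(5.000000) = 95.000000
  f'(5.000000) = 35.000000
  x_1 = 5.000000 - (95.000000)/(35.000000) = 2.285714

Iteration 2:
  f(2.285714) = 22.102041
  f'(2.285714) = 18.714286
  x_2 = 2.285714 - (22.102041)/(18.714286) = 1.104689

x_2 = 1.104689


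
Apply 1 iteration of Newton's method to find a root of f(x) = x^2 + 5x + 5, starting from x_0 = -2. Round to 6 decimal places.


Newton's method: x_(n+1) = x_n - f(x_n)/f'(x_n)
f(x) = x^2 + 5x + 5
f'(x) = 2x + 5

Iteration 1:
  f(-2.000000) = -1.000000
  f'(-2.000000) = 1.000000
  x_1 = -2.000000 - (-1.000000)/(1.000000) = -1.000000

x_1 = -1.000000


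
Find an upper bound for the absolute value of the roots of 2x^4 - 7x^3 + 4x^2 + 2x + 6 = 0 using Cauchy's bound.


Cauchy's bound: all roots r satisfy |r| <= 1 + max(|a_i/a_n|) for i = 0,...,n-1
where a_n is the leading coefficient.

Coefficients: [2, -7, 4, 2, 6]
Leading coefficient a_n = 2
Ratios |a_i/a_n|: 7/2, 2, 1, 3
Maximum ratio: 7/2
Cauchy's bound: |r| <= 1 + 7/2 = 9/2

Upper bound = 9/2


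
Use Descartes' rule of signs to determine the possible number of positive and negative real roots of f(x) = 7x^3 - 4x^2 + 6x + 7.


Descartes' rule of signs:

For positive roots, count sign changes in f(x) = 7x^3 - 4x^2 + 6x + 7:
Signs of coefficients: +, -, +, +
Number of sign changes: 2
Possible positive real roots: 2, 0

For negative roots, examine f(-x) = -7x^3 - 4x^2 - 6x + 7:
Signs of coefficients: -, -, -, +
Number of sign changes: 1
Possible negative real roots: 1

Positive roots: 2 or 0; Negative roots: 1


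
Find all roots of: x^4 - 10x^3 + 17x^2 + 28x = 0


The constant term is 0, so x = 0 is a root. Factor out x:
  x^3 - 10x^2 + 17x + 28 = 0
Let p(x) = x^3 - 10x^2 + 17x + 28. By the rational root theorem (leading coefficient 1), any rational root is an integer divisor of 28: try ±1, ±2, ... in turn.
Test x = 1: value = 36 ≠ 0.
Test x = -1: value = 0 ✓, so (x + 1) is a factor.
Synthetic division by (x + 1): bring down 1; 1(-1) - 10 = -11; (-11)(-1) + 17 = 28; 28(-1) + 28 = 0 → quotient x^2 - 11x + 28, remainder 0.
Solve the quadratic x^2 - 11x + 28 = 0: discriminant = (-11)^2 - 4(1)(28) = 121 - 112 = 9.
sqrt(9) = 3, so x = (11 ± 3)/2: x = 7 or x = 4.
Collecting all roots found:

x = -1, x = 0, x = 4, x = 7


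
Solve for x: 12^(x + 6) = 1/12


Express both sides with the same base.
1/12 = 12^(-1)
Since the bases match, equate exponents: x + 6 = -1
So x = -1 - (6) = -7

x = -7


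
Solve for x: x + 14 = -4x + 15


Starting with: x + 14 = -4x + 15
Move all x terms to left: (1 + 4)x = 15 - 14
Simplify: 5x = 1
Divide both sides by 5: x = 1/5

x = 1/5


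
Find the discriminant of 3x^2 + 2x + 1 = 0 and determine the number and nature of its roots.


For ax^2 + bx + c = 0, discriminant D = b^2 - 4ac
Here a = 3, b = 2, c = 1
D = (2)^2 - 4(3)(1) = 4 - 12 = -8

D = -8 < 0
The equation has no real roots (2 complex conjugate roots).

Discriminant = -8, no real roots (2 complex conjugate roots)


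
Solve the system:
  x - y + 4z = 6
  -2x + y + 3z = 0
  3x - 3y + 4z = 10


Using Cramer's rule. Expand each determinant along the first row.
D  = 1*[1*4 - 3*(-3)] - (-1)*[(-2)*4 - 3*3] + 4*[(-2)*(-3) - 1*3]
  = 1*(13) - (-1)*(-17) + 4*(3) = 8
Dx = 6*[1*4 - 3*(-3)] - (-1)*[0*4 - 3*10] + 4*[0*(-3) - 1*10]
  = 6*(13) - (-1)*(-30) + 4*(-10) = 8
Dy = 1*[0*4 - 3*10] - 6*[(-2)*4 - 3*3] + 4*[(-2)*10 - 0*3]
  = 1*(-30) - 6*(-17) + 4*(-20) = -8
Dz = 1*[1*10 - 0*(-3)] - (-1)*[(-2)*10 - 0*3] + 6*[(-2)*(-3) - 1*3]
  = 1*(10) - (-1)*(-20) + 6*(3) = 8
x = Dx/D = 8/8 = 1, y = Dy/D = -8/8 = -1, z = Dz/D = 8/8 = 1
Check eq1: (1)(1) + (-1)(-1) + (4)(1) = 6 = 6 ✓
Check eq2: (-2)(1) + (1)(-1) + (3)(1) = 0 = 0 ✓
Check eq3: (3)(1) + (-3)(-1) + (4)(1) = 10 = 10 ✓

x = 1, y = -1, z = 1


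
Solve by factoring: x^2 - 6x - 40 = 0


We need two numbers that multiply to -40 and add to -6.
Those numbers are -10 and 4 (since (-10) * 4 = -40 and (-10) + 4 = -6).
So x^2 - 6x - 40 = (x - 10)(x + 4) = 0
Setting each factor to zero: x = 10 or x = -4

x = -4, x = 10


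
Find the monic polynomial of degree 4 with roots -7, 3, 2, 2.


A monic polynomial with roots -7, 3, 2, 2 is:
p(x) = (x + 7)(x - 3)(x - 2)(x - 2)
After multiplying by (x + 7): x + 7
After multiplying by (x - 3): x^2 + 4x - 21
After multiplying by (x - 2): x^3 + 2x^2 - 29x + 42
After multiplying by (x - 2): x^4 - 33x^2 + 100x - 84

x^4 - 33x^2 + 100x - 84


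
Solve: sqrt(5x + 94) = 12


Square both sides: 5x + 94 = 12^2 = 144
5x = 144 - 94 = 50
x = 10
Check: sqrt(5*10 + 94) = sqrt(144) = 12 ✓

x = 10


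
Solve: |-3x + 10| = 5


An absolute value equation |expr| = 5 gives two cases:
Case 1: -3x + 10 = 5
  -3x = -5, so x = 5/3
Case 2: -3x + 10 = -5
  -3x = -15, so x = 5

x = 5/3, x = 5


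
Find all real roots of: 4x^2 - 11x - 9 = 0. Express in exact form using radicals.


Using the quadratic formula: x = (-b ± sqrt(b^2 - 4ac)) / (2a)
Here a = 4, b = -11, c = -9
Discriminant = b^2 - 4ac = (-11)^2 - 4(4)(-9) = 121 + 144 = 265
Since discriminant = 265 > 0, there are two real roots.
x = (11 ± sqrt(265)) / 8
Numerically: x ≈ 3.4099 or x ≈ -0.6599

x = (11 + sqrt(265)) / 8 or x = (11 - sqrt(265)) / 8


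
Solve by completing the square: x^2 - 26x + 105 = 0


Start: x^2 - 26x + 105 = 0
Move constant: x^2 - 26x = -105
Half of -26 is -13, squared is 169
Add 169 to both sides: x^2 - 26x + 169 = 64
(x - 13)^2 = 64
x - 13 = ±8
x = 13 + 8 = 21 or x = 13 - 8 = 5

x = 5, x = 21


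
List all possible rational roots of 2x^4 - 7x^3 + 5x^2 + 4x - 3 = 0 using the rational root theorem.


Rational root theorem: possible roots are ±p/q where:
  p divides the constant term (-3): p ∈ {1, 3}
  q divides the leading coefficient (2): q ∈ {1, 2}

All possible rational roots: -3, -3/2, -1, -1/2, 1/2, 1, 3/2, 3

-3, -3/2, -1, -1/2, 1/2, 1, 3/2, 3


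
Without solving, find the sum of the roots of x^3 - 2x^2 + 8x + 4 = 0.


By Vieta's formulas for x^3 + bx^2 + cx + d = 0:
  r1 + r2 + r3 = -b/a = 2
  r1*r2 + r1*r3 + r2*r3 = c/a = 8
  r1*r2*r3 = -d/a = -4


Sum = 2


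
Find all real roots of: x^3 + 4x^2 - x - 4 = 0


Let p(x) = x^3 + 4x^2 - x - 4. By the rational root theorem (leading coefficient 1), any rational root is an integer divisor of 4: try ±1, ±2, ... in turn.
Test x = 1: value = 0 ✓, so (x - 1) is a factor.
Synthetic division by (x - 1): bring down 1; 1(1) + 4 = 5; 5(1) - 1 = 4; 4(1) - 4 = 0 → quotient x^2 + 5x + 4, remainder 0.
Solve the quadratic x^2 + 5x + 4 = 0: discriminant = 5^2 - 4(1)(4) = 25 - 16 = 9.
sqrt(9) = 3, so x = (-5 ± 3)/2: x = -1 or x = -4.

x = -4, x = -1, x = 1


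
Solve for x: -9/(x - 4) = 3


Multiply both sides by (x - 4): -9 = 3(x - 4)
Distribute: -9 = 3x - 12
3x = -9 + 12 = 3
x = 1

x = 1


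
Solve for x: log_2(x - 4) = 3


Convert to exponential form: x - 4 = 2^3 = 8
x = 8 + 4 = 12
Check: log_2(12 - 4) = log_2(8) = log_2(8) = 3 ✓

x = 12


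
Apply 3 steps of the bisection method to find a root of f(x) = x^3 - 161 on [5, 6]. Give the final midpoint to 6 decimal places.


f(x) = x^3 - 161
f(5) = -36 < 0
f(6) = 55 > 0

Step 1: midpoint = (5.000000 + 6.000000)/2 = 5.500000
  f(5.500000) = 5.375000
  f(mid) > 0, so root is in [5.000000, 5.500000]

Step 2: midpoint = (5.000000 + 5.500000)/2 = 5.250000
  f(5.250000) = -16.296875
  f(mid) < 0, so root is in [5.250000, 5.500000]

Step 3: midpoint = (5.250000 + 5.500000)/2 = 5.375000
  f(5.375000) = -5.712891
  f(mid) < 0, so root is in [5.375000, 5.500000]

midpoint = 5.375000


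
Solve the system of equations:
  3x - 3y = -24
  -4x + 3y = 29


Using Cramer's rule:
Determinant D = (3)(3) - (-4)(-3) = 9 - 12 = -3
Dx = (-24)(3) - (29)(-3) = -72 + 87 = 15
Dy = (3)(29) - (-4)(-24) = 87 - 96 = -9
x = Dx/D = 15/-3 = -5
y = Dy/D = -9/-3 = 3

x = -5, y = 3


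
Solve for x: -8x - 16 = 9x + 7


Starting with: -8x - 16 = 9x + 7
Move all x terms to left: (-8 - 9)x = 7 + 16
Simplify: -17x = 23
Divide both sides by -17: x = -23/17

x = -23/17


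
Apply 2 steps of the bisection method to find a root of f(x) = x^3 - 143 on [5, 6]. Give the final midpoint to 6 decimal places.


f(x) = x^3 - 143
f(5) = -18 < 0
f(6) = 73 > 0

Step 1: midpoint = (5.000000 + 6.000000)/2 = 5.500000
  f(5.500000) = 23.375000
  f(mid) > 0, so root is in [5.000000, 5.500000]

Step 2: midpoint = (5.000000 + 5.500000)/2 = 5.250000
  f(5.250000) = 1.703125
  f(mid) > 0, so root is in [5.000000, 5.250000]

midpoint = 5.250000


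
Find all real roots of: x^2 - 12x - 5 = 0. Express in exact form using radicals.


Using the quadratic formula: x = (-b ± sqrt(b^2 - 4ac)) / (2a)
Here a = 1, b = -12, c = -5
Discriminant = b^2 - 4ac = (-12)^2 - 4(1)(-5) = 144 + 20 = 164
Since discriminant = 164 > 0, there are two real roots.
x = (12 ± 2*sqrt(41)) / 2
Simplifying: x = 6 ± sqrt(41)
Numerically: x ≈ 12.4031 or x ≈ -0.4031

x = 6 + sqrt(41) or x = 6 - sqrt(41)


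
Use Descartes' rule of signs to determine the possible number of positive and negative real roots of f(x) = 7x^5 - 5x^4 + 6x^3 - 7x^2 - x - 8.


Descartes' rule of signs:

For positive roots, count sign changes in f(x) = 7x^5 - 5x^4 + 6x^3 - 7x^2 - x - 8:
Signs of coefficients: +, -, +, -, -, -
Number of sign changes: 3
Possible positive real roots: 3, 1

For negative roots, examine f(-x) = -7x^5 - 5x^4 - 6x^3 - 7x^2 + x - 8:
Signs of coefficients: -, -, -, -, +, -
Number of sign changes: 2
Possible negative real roots: 2, 0

Positive roots: 3 or 1; Negative roots: 2 or 0


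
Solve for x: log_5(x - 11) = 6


Convert to exponential form: x - 11 = 5^6 = 15625
x = 15625 + 11 = 15636
Check: log_5(15636 - 11) = log_5(15625) = log_5(15625) = 6 ✓

x = 15636


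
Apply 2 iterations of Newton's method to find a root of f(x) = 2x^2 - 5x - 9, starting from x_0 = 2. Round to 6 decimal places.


Newton's method: x_(n+1) = x_n - f(x_n)/f'(x_n)
f(x) = 2x^2 - 5x - 9
f'(x) = 4x - 5

Iteration 1:
  f(2.000000) = -11.000000
  f'(2.000000) = 3.000000
  x_1 = 2.000000 - (-11.000000)/(3.000000) = 5.666667

Iteration 2:
  f(5.666667) = 26.888889
  f'(5.666667) = 17.666667
  x_2 = 5.666667 - (26.888889)/(17.666667) = 4.144654

x_2 = 4.144654


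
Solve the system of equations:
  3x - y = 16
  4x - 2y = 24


Using Cramer's rule:
Determinant D = (3)(-2) - (4)(-1) = -6 + 4 = -2
Dx = (16)(-2) - (24)(-1) = -32 + 24 = -8
Dy = (3)(24) - (4)(16) = 72 - 64 = 8
x = Dx/D = -8/-2 = 4
y = Dy/D = 8/-2 = -4

x = 4, y = -4


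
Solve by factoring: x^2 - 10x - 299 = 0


We need two numbers that multiply to -299 and add to -10.
Those numbers are 13 and -23 (since 13 * (-23) = -299 and 13 + (-23) = -10).
So x^2 - 10x - 299 = (x + 13)(x - 23) = 0
Setting each factor to zero: x = -13 or x = 23

x = -13, x = 23


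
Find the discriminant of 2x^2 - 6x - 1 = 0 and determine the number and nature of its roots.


For ax^2 + bx + c = 0, discriminant D = b^2 - 4ac
Here a = 2, b = -6, c = -1
D = (-6)^2 - 4(2)(-1) = 36 + 8 = 44

D = 44 > 0 but not a perfect square
The equation has 2 distinct real irrational roots.

Discriminant = 44, 2 distinct real irrational roots


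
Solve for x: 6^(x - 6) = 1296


Express both sides with the same base.
1296 = 6^4
Since the bases match, equate exponents: x - 6 = 4
So x = 4 - (-6) = 10

x = 10


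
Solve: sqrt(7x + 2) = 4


Square both sides: 7x + 2 = 4^2 = 16
7x = 16 - 2 = 14
x = 2
Check: sqrt(7*2 + 2) = sqrt(16) = 4 ✓

x = 2


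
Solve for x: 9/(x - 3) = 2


Multiply both sides by (x - 3): 9 = 2(x - 3)
Distribute: 9 = 2x - 6
2x = 9 + 6 = 15
x = 15/2

x = 15/2


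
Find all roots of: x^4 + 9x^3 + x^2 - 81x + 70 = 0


Let p(x) = x^4 + 9x^3 + x^2 - 81x + 70. By the rational root theorem (leading coefficient 1), any rational root is an integer divisor of 70: try ±1, ±2, ... in turn.
Test x = 1: value = 0 ✓, so (x - 1) is a factor.
Synthetic division by (x - 1): bring down 1; 1(1) + 9 = 10; 10(1) + 1 = 11; 11(1) - 81 = -70; (-70)(1) + 70 = 0 → quotient x^3 + 10x^2 + 11x - 70, remainder 0.
Continue with the quotient x^3 + 10x^2 + 11x - 70 (candidates must divide 70; re-test x = 1 first in case it repeats).
Test x = 1: value = -48 ≠ 0.
Test x = -1: value = -72 ≠ 0.
Test x = 2: value = 0 ✓, so (x - 2) is a factor.
Synthetic division by (x - 2): bring down 1; 1(2) + 10 = 12; 12(2) + 11 = 35; 35(2) - 70 = 0 → quotient x^2 + 12x + 35, remainder 0.
Solve the quadratic x^2 + 12x + 35 = 0: discriminant = 12^2 - 4(1)(35) = 144 - 140 = 4.
sqrt(4) = 2, so x = (-12 ± 2)/2: x = -5 or x = -7.
Collecting all roots found:

x = -7, x = -5, x = 1, x = 2


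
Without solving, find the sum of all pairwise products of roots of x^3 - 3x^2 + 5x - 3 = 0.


By Vieta's formulas for x^3 + bx^2 + cx + d = 0:
  r1 + r2 + r3 = -b/a = 3
  r1*r2 + r1*r3 + r2*r3 = c/a = 5
  r1*r2*r3 = -d/a = 3


Sum of pairwise products = 5


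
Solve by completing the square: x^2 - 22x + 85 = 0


Start: x^2 - 22x + 85 = 0
Move constant: x^2 - 22x = -85
Half of -22 is -11, squared is 121
Add 121 to both sides: x^2 - 22x + 121 = 36
(x - 11)^2 = 36
x - 11 = ±6
x = 11 + 6 = 17 or x = 11 - 6 = 5

x = 5, x = 17


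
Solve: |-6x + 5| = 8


An absolute value equation |expr| = 8 gives two cases:
Case 1: -6x + 5 = 8
  -6x = 3, so x = -1/2
Case 2: -6x + 5 = -8
  -6x = -13, so x = 13/6

x = -1/2, x = 13/6


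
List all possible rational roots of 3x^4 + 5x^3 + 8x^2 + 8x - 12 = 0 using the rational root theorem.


Rational root theorem: possible roots are ±p/q where:
  p divides the constant term (-12): p ∈ {1, 2, 3, 4, 6, 12}
  q divides the leading coefficient (3): q ∈ {1, 3}

All possible rational roots: -12, -6, -4, -3, -2, -4/3, -1, -2/3, -1/3, 1/3, 2/3, 1, 4/3, 2, 3, 4, 6, 12

-12, -6, -4, -3, -2, -4/3, -1, -2/3, -1/3, 1/3, 2/3, 1, 4/3, 2, 3, 4, 6, 12


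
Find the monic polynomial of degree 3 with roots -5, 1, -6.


A monic polynomial with roots -5, 1, -6 is:
p(x) = (x + 5)(x - 1)(x + 6)
After multiplying by (x + 5): x + 5
After multiplying by (x - 1): x^2 + 4x - 5
After multiplying by (x + 6): x^3 + 10x^2 + 19x - 30

x^3 + 10x^2 + 19x - 30


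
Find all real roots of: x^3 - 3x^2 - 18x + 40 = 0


Let p(x) = x^3 - 3x^2 - 18x + 40. By the rational root theorem (leading coefficient 1), any rational root is an integer divisor of 40: try ±1, ±2, ... in turn.
Test x = 1: value = 20 ≠ 0.
Test x = -1: value = 54 ≠ 0.
Test x = 2: value = 0 ✓, so (x - 2) is a factor.
Synthetic division by (x - 2): bring down 1; 1(2) - 3 = -1; (-1)(2) - 18 = -20; (-20)(2) + 40 = 0 → quotient x^2 - x - 20, remainder 0.
Solve the quadratic x^2 - x - 20 = 0: discriminant = (-1)^2 - 4(1)(-20) = 1 + 80 = 81.
sqrt(81) = 9, so x = (1 ± 9)/2: x = 5 or x = -4.

x = -4, x = 2, x = 5


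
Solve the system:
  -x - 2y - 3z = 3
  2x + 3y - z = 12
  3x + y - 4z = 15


Using Cramer's rule. Expand each determinant along the first row.
D  = (-1)*[3*(-4) - (-1)*1] - (-2)*[2*(-4) - (-1)*3] + (-3)*[2*1 - 3*3]
  = (-1)*(-11) - (-2)*(-5) + (-3)*(-7) = 22
Dx = 3*[3*(-4) - (-1)*1] - (-2)*[12*(-4) - (-1)*15] + (-3)*[12*1 - 3*15]
  = 3*(-11) - (-2)*(-33) + (-3)*(-33) = 0
Dy = (-1)*[12*(-4) - (-1)*15] - 3*[2*(-4) - (-1)*3] + (-3)*[2*15 - 12*3]
  = (-1)*(-33) - 3*(-5) + (-3)*(-6) = 66
Dz = (-1)*[3*15 - 12*1] - (-2)*[2*15 - 12*3] + 3*[2*1 - 3*3]
  = (-1)*(33) - (-2)*(-6) + 3*(-7) = -66
x = Dx/D = 0/22 = 0, y = Dy/D = 66/22 = 3, z = Dz/D = -66/22 = -3
Check eq1: (-1)(0) + (-2)(3) + (-3)(-3) = 3 = 3 ✓
Check eq2: (2)(0) + (3)(3) + (-1)(-3) = 12 = 12 ✓
Check eq3: (3)(0) + (1)(3) + (-4)(-3) = 15 = 15 ✓

x = 0, y = 3, z = -3


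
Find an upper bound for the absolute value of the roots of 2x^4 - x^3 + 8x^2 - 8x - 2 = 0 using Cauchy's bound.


Cauchy's bound: all roots r satisfy |r| <= 1 + max(|a_i/a_n|) for i = 0,...,n-1
where a_n is the leading coefficient.

Coefficients: [2, -1, 8, -8, -2]
Leading coefficient a_n = 2
Ratios |a_i/a_n|: 1/2, 4, 4, 1
Maximum ratio: 4
Cauchy's bound: |r| <= 1 + 4 = 5

Upper bound = 5


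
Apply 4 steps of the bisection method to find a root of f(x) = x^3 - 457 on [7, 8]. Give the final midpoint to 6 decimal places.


f(x) = x^3 - 457
f(7) = -114 < 0
f(8) = 55 > 0

Step 1: midpoint = (7.000000 + 8.000000)/2 = 7.500000
  f(7.500000) = -35.125000
  f(mid) < 0, so root is in [7.500000, 8.000000]

Step 2: midpoint = (7.500000 + 8.000000)/2 = 7.750000
  f(7.750000) = 8.484375
  f(mid) > 0, so root is in [7.500000, 7.750000]

Step 3: midpoint = (7.500000 + 7.750000)/2 = 7.625000
  f(7.625000) = -13.677734
  f(mid) < 0, so root is in [7.625000, 7.750000]

Step 4: midpoint = (7.625000 + 7.750000)/2 = 7.687500
  f(7.687500) = -2.686768
  f(mid) < 0, so root is in [7.687500, 7.750000]

midpoint = 7.687500


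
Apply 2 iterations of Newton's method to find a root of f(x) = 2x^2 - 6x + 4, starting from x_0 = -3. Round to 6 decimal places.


Newton's method: x_(n+1) = x_n - f(x_n)/f'(x_n)
f(x) = 2x^2 - 6x + 4
f'(x) = 4x - 6

Iteration 1:
  f(-3.000000) = 40.000000
  f'(-3.000000) = -18.000000
  x_1 = -3.000000 - (40.000000)/(-18.000000) = -0.777778

Iteration 2:
  f(-0.777778) = 9.876543
  f'(-0.777778) = -9.111111
  x_2 = -0.777778 - (9.876543)/(-9.111111) = 0.306233

x_2 = 0.306233


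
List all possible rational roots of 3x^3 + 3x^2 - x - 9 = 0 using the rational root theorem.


Rational root theorem: possible roots are ±p/q where:
  p divides the constant term (-9): p ∈ {1, 3, 9}
  q divides the leading coefficient (3): q ∈ {1, 3}

All possible rational roots: -9, -3, -1, -1/3, 1/3, 1, 3, 9

-9, -3, -1, -1/3, 1/3, 1, 3, 9


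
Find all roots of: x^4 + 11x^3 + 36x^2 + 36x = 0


The constant term is 0, so x = 0 is a root. Factor out x:
  x^3 + 11x^2 + 36x + 36 = 0
Let p(x) = x^3 + 11x^2 + 36x + 36. By the rational root theorem (leading coefficient 1), any rational root is an integer divisor of 36: try ±1, ±2, ... in turn.
Test x = 1: value = 84 ≠ 0.
Test x = -1: value = 10 ≠ 0.
Test x = 2: value = 160 ≠ 0.
Test x = -2: value = 0 ✓, so (x + 2) is a factor.
Synthetic division by (x + 2): bring down 1; 1(-2) + 11 = 9; 9(-2) + 36 = 18; 18(-2) + 36 = 0 → quotient x^2 + 9x + 18, remainder 0.
Solve the quadratic x^2 + 9x + 18 = 0: discriminant = 9^2 - 4(1)(18) = 81 - 72 = 9.
sqrt(9) = 3, so x = (-9 ± 3)/2: x = -3 or x = -6.
Collecting all roots found:

x = -6, x = -3, x = -2, x = 0


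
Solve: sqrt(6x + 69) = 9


Square both sides: 6x + 69 = 9^2 = 81
6x = 81 - 69 = 12
x = 2
Check: sqrt(6*2 + 69) = sqrt(81) = 9 ✓

x = 2


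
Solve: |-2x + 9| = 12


An absolute value equation |expr| = 12 gives two cases:
Case 1: -2x + 9 = 12
  -2x = 3, so x = -3/2
Case 2: -2x + 9 = -12
  -2x = -21, so x = 21/2

x = -3/2, x = 21/2


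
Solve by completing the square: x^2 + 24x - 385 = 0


Start: x^2 + 24x - 385 = 0
Move constant: x^2 + 24x = 385
Half of 24 is 12, squared is 144
Add 144 to both sides: x^2 + 24x + 144 = 529
(x + 12)^2 = 529
x + 12 = ±23
x = -12 + 23 = 11 or x = -12 - 23 = -35

x = -35, x = 11


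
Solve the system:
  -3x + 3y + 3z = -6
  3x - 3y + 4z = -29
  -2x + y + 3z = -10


Using Cramer's rule. Expand each determinant along the first row.
D  = (-3)*[(-3)*3 - 4*1] - 3*[3*3 - 4*(-2)] + 3*[3*1 - (-3)*(-2)]
  = (-3)*(-13) - 3*(17) + 3*(-3) = -21
Dx = (-6)*[(-3)*3 - 4*1] - 3*[(-29)*3 - 4*(-10)] + 3*[(-29)*1 - (-3)*(-10)]
  = (-6)*(-13) - 3*(-47) + 3*(-59) = 42
Dy = (-3)*[(-29)*3 - 4*(-10)] - (-6)*[3*3 - 4*(-2)] + 3*[3*(-10) - (-29)*(-2)]
  = (-3)*(-47) - (-6)*(17) + 3*(-88) = -21
Dz = (-3)*[(-3)*(-10) - (-29)*1] - 3*[3*(-10) - (-29)*(-2)] + (-6)*[3*1 - (-3)*(-2)]
  = (-3)*(59) - 3*(-88) + (-6)*(-3) = 105
x = Dx/D = 42/-21 = -2, y = Dy/D = -21/-21 = 1, z = Dz/D = 105/-21 = -5
Check eq1: (-3)(-2) + (3)(1) + (3)(-5) = -6 = -6 ✓
Check eq2: (3)(-2) + (-3)(1) + (4)(-5) = -29 = -29 ✓
Check eq3: (-2)(-2) + (1)(1) + (3)(-5) = -10 = -10 ✓

x = -2, y = 1, z = -5


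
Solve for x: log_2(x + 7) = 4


Convert to exponential form: x + 7 = 2^4 = 16
x = 16 - 7 = 9
Check: log_2(9 + 7) = log_2(16) = log_2(16) = 4 ✓

x = 9


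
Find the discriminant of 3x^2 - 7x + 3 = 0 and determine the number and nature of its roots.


For ax^2 + bx + c = 0, discriminant D = b^2 - 4ac
Here a = 3, b = -7, c = 3
D = (-7)^2 - 4(3)(3) = 49 - 36 = 13

D = 13 > 0 but not a perfect square
The equation has 2 distinct real irrational roots.

Discriminant = 13, 2 distinct real irrational roots


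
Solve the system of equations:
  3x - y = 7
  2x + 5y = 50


Using Cramer's rule:
Determinant D = (3)(5) - (2)(-1) = 15 + 2 = 17
Dx = (7)(5) - (50)(-1) = 35 + 50 = 85
Dy = (3)(50) - (2)(7) = 150 - 14 = 136
x = Dx/D = 85/17 = 5
y = Dy/D = 136/17 = 8

x = 5, y = 8


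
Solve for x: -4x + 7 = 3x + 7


Starting with: -4x + 7 = 3x + 7
Move all x terms to left: (-4 - 3)x = 7 - 7
Simplify: -7x = 0
Divide both sides by -7: x = 0

x = 0


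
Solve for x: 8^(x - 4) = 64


Express both sides with the same base.
64 = 8^2
Since the bases match, equate exponents: x - 4 = 2
So x = 2 - (-4) = 6

x = 6


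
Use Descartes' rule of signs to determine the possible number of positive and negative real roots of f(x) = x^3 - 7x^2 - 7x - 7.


Descartes' rule of signs:

For positive roots, count sign changes in f(x) = x^3 - 7x^2 - 7x - 7:
Signs of coefficients: +, -, -, -
Number of sign changes: 1
Possible positive real roots: 1

For negative roots, examine f(-x) = -x^3 - 7x^2 + 7x - 7:
Signs of coefficients: -, -, +, -
Number of sign changes: 2
Possible negative real roots: 2, 0

Positive roots: 1; Negative roots: 2 or 0


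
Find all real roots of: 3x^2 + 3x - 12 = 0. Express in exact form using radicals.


Using the quadratic formula: x = (-b ± sqrt(b^2 - 4ac)) / (2a)
Here a = 3, b = 3, c = -12
Discriminant = b^2 - 4ac = 3^2 - 4(3)(-12) = 9 + 144 = 153
Since discriminant = 153 > 0, there are two real roots.
x = (-3 ± 3*sqrt(17)) / 6
Simplifying: x = (-1 ± sqrt(17)) / 2
Numerically: x ≈ 1.5616 or x ≈ -2.5616

x = (-1 + sqrt(17)) / 2 or x = (-1 - sqrt(17)) / 2


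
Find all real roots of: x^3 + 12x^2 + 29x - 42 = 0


Let p(x) = x^3 + 12x^2 + 29x - 42. By the rational root theorem (leading coefficient 1), any rational root is an integer divisor of 42: try ±1, ±2, ... in turn.
Test x = 1: value = 0 ✓, so (x - 1) is a factor.
Synthetic division by (x - 1): bring down 1; 1(1) + 12 = 13; 13(1) + 29 = 42; 42(1) - 42 = 0 → quotient x^2 + 13x + 42, remainder 0.
Solve the quadratic x^2 + 13x + 42 = 0: discriminant = 13^2 - 4(1)(42) = 169 - 168 = 1.
sqrt(1) = 1, so x = (-13 ± 1)/2: x = -6 or x = -7.

x = -7, x = -6, x = 1


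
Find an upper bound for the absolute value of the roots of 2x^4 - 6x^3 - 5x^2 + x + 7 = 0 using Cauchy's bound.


Cauchy's bound: all roots r satisfy |r| <= 1 + max(|a_i/a_n|) for i = 0,...,n-1
where a_n is the leading coefficient.

Coefficients: [2, -6, -5, 1, 7]
Leading coefficient a_n = 2
Ratios |a_i/a_n|: 3, 5/2, 1/2, 7/2
Maximum ratio: 7/2
Cauchy's bound: |r| <= 1 + 7/2 = 9/2

Upper bound = 9/2


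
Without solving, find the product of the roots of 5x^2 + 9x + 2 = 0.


By Vieta's formulas for ax^2 + bx + c = 0:
  Sum of roots = -b/a
  Product of roots = c/a

Here a = 5, b = 9, c = 2
Sum = -(9)/5 = -9/5
Product = 2/5 = 2/5

Product = 2/5


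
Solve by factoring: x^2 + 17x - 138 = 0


We need two numbers that multiply to -138 and add to 17.
Those numbers are 23 and -6 (since 23 * (-6) = -138 and 23 + (-6) = 17).
So x^2 + 17x - 138 = (x + 23)(x - 6) = 0
Setting each factor to zero: x = -23 or x = 6

x = -23, x = 6


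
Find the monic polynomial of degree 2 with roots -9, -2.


A monic polynomial with roots -9, -2 is:
p(x) = (x + 9)(x + 2)
After multiplying by (x + 9): x + 9
After multiplying by (x + 2): x^2 + 11x + 18

x^2 + 11x + 18


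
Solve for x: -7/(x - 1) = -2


Multiply both sides by (x - 1): -7 = -2(x - 1)
Distribute: -7 = -2x + 2
-2x = -7 - 2 = -9
x = 9/2

x = 9/2


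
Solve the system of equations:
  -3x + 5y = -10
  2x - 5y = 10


Using Cramer's rule:
Determinant D = (-3)(-5) - (2)(5) = 15 - 10 = 5
Dx = (-10)(-5) - (10)(5) = 50 - 50 = 0
Dy = (-3)(10) - (2)(-10) = -30 + 20 = -10
x = Dx/D = 0/5 = 0
y = Dy/D = -10/5 = -2

x = 0, y = -2


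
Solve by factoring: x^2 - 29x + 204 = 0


We need two numbers that multiply to 204 and add to -29.
Those numbers are -12 and -17 (since (-12) * (-17) = 204 and (-12) + (-17) = -29).
So x^2 - 29x + 204 = (x - 12)(x - 17) = 0
Setting each factor to zero: x = 12 or x = 17

x = 12, x = 17


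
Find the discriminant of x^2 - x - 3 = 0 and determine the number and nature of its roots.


For ax^2 + bx + c = 0, discriminant D = b^2 - 4ac
Here a = 1, b = -1, c = -3
D = (-1)^2 - 4(1)(-3) = 1 + 12 = 13

D = 13 > 0 but not a perfect square
The equation has 2 distinct real irrational roots.

Discriminant = 13, 2 distinct real irrational roots


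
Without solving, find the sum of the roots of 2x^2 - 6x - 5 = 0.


By Vieta's formulas for ax^2 + bx + c = 0:
  Sum of roots = -b/a
  Product of roots = c/a

Here a = 2, b = -6, c = -5
Sum = -(-6)/2 = 3
Product = -5/2 = -5/2

Sum = 3


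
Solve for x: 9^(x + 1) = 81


Express both sides with the same base.
81 = 9^2
Since the bases match, equate exponents: x + 1 = 2
So x = 2 - (1) = 1

x = 1


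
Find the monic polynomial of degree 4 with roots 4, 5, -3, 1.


A monic polynomial with roots 4, 5, -3, 1 is:
p(x) = (x - 4)(x - 5)(x + 3)(x - 1)
After multiplying by (x - 4): x - 4
After multiplying by (x - 5): x^2 - 9x + 20
After multiplying by (x + 3): x^3 - 6x^2 - 7x + 60
After multiplying by (x - 1): x^4 - 7x^3 - x^2 + 67x - 60

x^4 - 7x^3 - x^2 + 67x - 60


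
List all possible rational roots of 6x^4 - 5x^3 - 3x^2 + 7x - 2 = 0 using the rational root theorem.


Rational root theorem: possible roots are ±p/q where:
  p divides the constant term (-2): p ∈ {1, 2}
  q divides the leading coefficient (6): q ∈ {1, 2, 3, 6}

All possible rational roots: -2, -1, -2/3, -1/2, -1/3, -1/6, 1/6, 1/3, 1/2, 2/3, 1, 2

-2, -1, -2/3, -1/2, -1/3, -1/6, 1/6, 1/3, 1/2, 2/3, 1, 2


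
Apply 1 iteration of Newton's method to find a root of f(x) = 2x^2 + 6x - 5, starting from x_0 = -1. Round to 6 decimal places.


Newton's method: x_(n+1) = x_n - f(x_n)/f'(x_n)
f(x) = 2x^2 + 6x - 5
f'(x) = 4x + 6

Iteration 1:
  f(-1.000000) = -9.000000
  f'(-1.000000) = 2.000000
  x_1 = -1.000000 - (-9.000000)/(2.000000) = 3.500000

x_1 = 3.500000


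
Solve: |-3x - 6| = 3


An absolute value equation |expr| = 3 gives two cases:
Case 1: -3x - 6 = 3
  -3x = 9, so x = -3
Case 2: -3x - 6 = -3
  -3x = 3, so x = -1

x = -3, x = -1


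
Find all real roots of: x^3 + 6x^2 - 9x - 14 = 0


Let p(x) = x^3 + 6x^2 - 9x - 14. By the rational root theorem (leading coefficient 1), any rational root is an integer divisor of 14: try ±1, ±2, ... in turn.
Test x = 1: value = -16 ≠ 0.
Test x = -1: value = 0 ✓, so (x + 1) is a factor.
Synthetic division by (x + 1): bring down 1; 1(-1) + 6 = 5; 5(-1) - 9 = -14; (-14)(-1) - 14 = 0 → quotient x^2 + 5x - 14, remainder 0.
Solve the quadratic x^2 + 5x - 14 = 0: discriminant = 5^2 - 4(1)(-14) = 25 + 56 = 81.
sqrt(81) = 9, so x = (-5 ± 9)/2: x = 2 or x = -7.

x = -7, x = -1, x = 2


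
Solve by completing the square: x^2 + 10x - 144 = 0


Start: x^2 + 10x - 144 = 0
Move constant: x^2 + 10x = 144
Half of 10 is 5, squared is 25
Add 25 to both sides: x^2 + 10x + 25 = 169
(x + 5)^2 = 169
x + 5 = ±13
x = -5 + 13 = 8 or x = -5 - 13 = -18

x = -18, x = 8


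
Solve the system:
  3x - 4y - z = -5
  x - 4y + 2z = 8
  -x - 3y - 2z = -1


Using Cramer's rule. Expand each determinant along the first row.
D  = 3*[(-4)*(-2) - 2*(-3)] - (-4)*[1*(-2) - 2*(-1)] + (-1)*[1*(-3) - (-4)*(-1)]
  = 3*(14) - (-4)*(0) + (-1)*(-7) = 49
Dx = (-5)*[(-4)*(-2) - 2*(-3)] - (-4)*[8*(-2) - 2*(-1)] + (-1)*[8*(-3) - (-4)*(-1)]
  = (-5)*(14) - (-4)*(-14) + (-1)*(-28) = -98
Dy = 3*[8*(-2) - 2*(-1)] - (-5)*[1*(-2) - 2*(-1)] + (-1)*[1*(-1) - 8*(-1)]
  = 3*(-14) - (-5)*(0) + (-1)*(7) = -49
Dz = 3*[(-4)*(-1) - 8*(-3)] - (-4)*[1*(-1) - 8*(-1)] + (-5)*[1*(-3) - (-4)*(-1)]
  = 3*(28) - (-4)*(7) + (-5)*(-7) = 147
x = Dx/D = -98/49 = -2, y = Dy/D = -49/49 = -1, z = Dz/D = 147/49 = 3
Check eq1: (3)(-2) + (-4)(-1) + (-1)(3) = -5 = -5 ✓
Check eq2: (1)(-2) + (-4)(-1) + (2)(3) = 8 = 8 ✓
Check eq3: (-1)(-2) + (-3)(-1) + (-2)(3) = -1 = -1 ✓

x = -2, y = -1, z = 3


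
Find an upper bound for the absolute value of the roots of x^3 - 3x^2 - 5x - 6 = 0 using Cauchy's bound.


Cauchy's bound: all roots r satisfy |r| <= 1 + max(|a_i/a_n|) for i = 0,...,n-1
where a_n is the leading coefficient.

Coefficients: [1, -3, -5, -6]
Leading coefficient a_n = 1
Ratios |a_i/a_n|: 3, 5, 6
Maximum ratio: 6
Cauchy's bound: |r| <= 1 + 6 = 7

Upper bound = 7


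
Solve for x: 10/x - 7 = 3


Subtract -7 from both sides: 10/x = 10
Multiply both sides by x: 10 = 10 * x
Divide by 10: x = 1

x = 1


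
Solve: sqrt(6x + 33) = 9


Square both sides: 6x + 33 = 9^2 = 81
6x = 81 - 33 = 48
x = 8
Check: sqrt(6*8 + 33) = sqrt(81) = 9 ✓

x = 8


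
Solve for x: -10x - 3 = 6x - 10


Starting with: -10x - 3 = 6x - 10
Move all x terms to left: (-10 - 6)x = -10 + 3
Simplify: -16x = -7
Divide both sides by -16: x = 7/16

x = 7/16


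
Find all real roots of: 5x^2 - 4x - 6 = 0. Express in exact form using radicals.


Using the quadratic formula: x = (-b ± sqrt(b^2 - 4ac)) / (2a)
Here a = 5, b = -4, c = -6
Discriminant = b^2 - 4ac = (-4)^2 - 4(5)(-6) = 16 + 120 = 136
Since discriminant = 136 > 0, there are two real roots.
x = (4 ± 2*sqrt(34)) / 10
Simplifying: x = (2 ± sqrt(34)) / 5
Numerically: x ≈ 1.5662 or x ≈ -0.7662

x = (2 + sqrt(34)) / 5 or x = (2 - sqrt(34)) / 5


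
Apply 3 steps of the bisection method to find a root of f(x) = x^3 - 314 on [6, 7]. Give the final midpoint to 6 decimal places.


f(x) = x^3 - 314
f(6) = -98 < 0
f(7) = 29 > 0

Step 1: midpoint = (6.000000 + 7.000000)/2 = 6.500000
  f(6.500000) = -39.375000
  f(mid) < 0, so root is in [6.500000, 7.000000]

Step 2: midpoint = (6.500000 + 7.000000)/2 = 6.750000
  f(6.750000) = -6.453125
  f(mid) < 0, so root is in [6.750000, 7.000000]

Step 3: midpoint = (6.750000 + 7.000000)/2 = 6.875000
  f(6.875000) = 10.951172
  f(mid) > 0, so root is in [6.750000, 6.875000]

midpoint = 6.875000


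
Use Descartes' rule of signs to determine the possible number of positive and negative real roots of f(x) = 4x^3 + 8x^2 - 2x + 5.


Descartes' rule of signs:

For positive roots, count sign changes in f(x) = 4x^3 + 8x^2 - 2x + 5:
Signs of coefficients: +, +, -, +
Number of sign changes: 2
Possible positive real roots: 2, 0

For negative roots, examine f(-x) = -4x^3 + 8x^2 + 2x + 5:
Signs of coefficients: -, +, +, +
Number of sign changes: 1
Possible negative real roots: 1

Positive roots: 2 or 0; Negative roots: 1


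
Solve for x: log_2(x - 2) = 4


Convert to exponential form: x - 2 = 2^4 = 16
x = 16 + 2 = 18
Check: log_2(18 - 2) = log_2(16) = log_2(16) = 4 ✓

x = 18


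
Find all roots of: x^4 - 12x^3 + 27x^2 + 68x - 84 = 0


Let p(x) = x^4 - 12x^3 + 27x^2 + 68x - 84. By the rational root theorem (leading coefficient 1), any rational root is an integer divisor of 84: try ±1, ±2, ... in turn.
Test x = 1: value = 0 ✓, so (x - 1) is a factor.
Synthetic division by (x - 1): bring down 1; 1(1) - 12 = -11; (-11)(1) + 27 = 16; 16(1) + 68 = 84; 84(1) - 84 = 0 → quotient x^3 - 11x^2 + 16x + 84, remainder 0.
Continue with the quotient x^3 - 11x^2 + 16x + 84 (candidates must divide 84; re-test x = 1 first in case it repeats).
Test x = 1: value = 90 ≠ 0.
Test x = -1: value = 56 ≠ 0.
Test x = 2: value = 80 ≠ 0.
Test x = -2: value = 0 ✓, so (x + 2) is a factor.
Synthetic division by (x + 2): bring down 1; 1(-2) - 11 = -13; (-13)(-2) + 16 = 42; 42(-2) + 84 = 0 → quotient x^2 - 13x + 42, remainder 0.
Solve the quadratic x^2 - 13x + 42 = 0: discriminant = (-13)^2 - 4(1)(42) = 169 - 168 = 1.
sqrt(1) = 1, so x = (13 ± 1)/2: x = 7 or x = 6.
Collecting all roots found:

x = -2, x = 1, x = 6, x = 7


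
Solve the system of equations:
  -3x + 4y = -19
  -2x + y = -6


Using Cramer's rule:
Determinant D = (-3)(1) - (-2)(4) = -3 + 8 = 5
Dx = (-19)(1) - (-6)(4) = -19 + 24 = 5
Dy = (-3)(-6) - (-2)(-19) = 18 - 38 = -20
x = Dx/D = 5/5 = 1
y = Dy/D = -20/5 = -4

x = 1, y = -4


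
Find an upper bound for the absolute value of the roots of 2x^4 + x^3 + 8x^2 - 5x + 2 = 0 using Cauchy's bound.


Cauchy's bound: all roots r satisfy |r| <= 1 + max(|a_i/a_n|) for i = 0,...,n-1
where a_n is the leading coefficient.

Coefficients: [2, 1, 8, -5, 2]
Leading coefficient a_n = 2
Ratios |a_i/a_n|: 1/2, 4, 5/2, 1
Maximum ratio: 4
Cauchy's bound: |r| <= 1 + 4 = 5

Upper bound = 5


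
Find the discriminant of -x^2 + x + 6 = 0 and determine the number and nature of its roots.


For ax^2 + bx + c = 0, discriminant D = b^2 - 4ac
Here a = -1, b = 1, c = 6
D = (1)^2 - 4(-1)(6) = 1 + 24 = 25

D = 25 > 0 and is a perfect square (sqrt = 5)
The equation has 2 distinct real rational roots.

Discriminant = 25, 2 distinct real rational roots


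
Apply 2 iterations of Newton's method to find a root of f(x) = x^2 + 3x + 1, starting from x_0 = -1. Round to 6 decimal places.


Newton's method: x_(n+1) = x_n - f(x_n)/f'(x_n)
f(x) = x^2 + 3x + 1
f'(x) = 2x + 3

Iteration 1:
  f(-1.000000) = -1.000000
  f'(-1.000000) = 1.000000
  x_1 = -1.000000 - (-1.000000)/(1.000000) = 0.000000

Iteration 2:
  f(0.000000) = 1.000000
  f'(0.000000) = 3.000000
  x_2 = 0.000000 - (1.000000)/(3.000000) = -0.333333

x_2 = -0.333333


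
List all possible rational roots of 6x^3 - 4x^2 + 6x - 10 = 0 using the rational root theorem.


Rational root theorem: possible roots are ±p/q where:
  p divides the constant term (-10): p ∈ {1, 2, 5, 10}
  q divides the leading coefficient (6): q ∈ {1, 2, 3, 6}

All possible rational roots: -10, -5, -10/3, -5/2, -2, -5/3, -1, -5/6, -2/3, -1/2, -1/3, -1/6, 1/6, 1/3, 1/2, 2/3, 5/6, 1, 5/3, 2, 5/2, 10/3, 5, 10

-10, -5, -10/3, -5/2, -2, -5/3, -1, -5/6, -2/3, -1/2, -1/3, -1/6, 1/6, 1/3, 1/2, 2/3, 5/6, 1, 5/3, 2, 5/2, 10/3, 5, 10


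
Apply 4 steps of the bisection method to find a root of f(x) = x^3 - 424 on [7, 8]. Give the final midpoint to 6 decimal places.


f(x) = x^3 - 424
f(7) = -81 < 0
f(8) = 88 > 0

Step 1: midpoint = (7.000000 + 8.000000)/2 = 7.500000
  f(7.500000) = -2.125000
  f(mid) < 0, so root is in [7.500000, 8.000000]

Step 2: midpoint = (7.500000 + 8.000000)/2 = 7.750000
  f(7.750000) = 41.484375
  f(mid) > 0, so root is in [7.500000, 7.750000]

Step 3: midpoint = (7.500000 + 7.750000)/2 = 7.625000
  f(7.625000) = 19.322266
  f(mid) > 0, so root is in [7.500000, 7.625000]

Step 4: midpoint = (7.500000 + 7.625000)/2 = 7.562500
  f(7.562500) = 8.510010
  f(mid) > 0, so root is in [7.500000, 7.562500]

midpoint = 7.562500


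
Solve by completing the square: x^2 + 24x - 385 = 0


Start: x^2 + 24x - 385 = 0
Move constant: x^2 + 24x = 385
Half of 24 is 12, squared is 144
Add 144 to both sides: x^2 + 24x + 144 = 529
(x + 12)^2 = 529
x + 12 = ±23
x = -12 + 23 = 11 or x = -12 - 23 = -35

x = -35, x = 11


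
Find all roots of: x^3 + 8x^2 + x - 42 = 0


Let p(x) = x^3 + 8x^2 + x - 42. By the rational root theorem (leading coefficient 1), any rational root is an integer divisor of 42: try ±1, ±2, ... in turn.
Test x = 1: value = -32 ≠ 0.
Test x = -1: value = -36 ≠ 0.
Test x = 2: value = 0 ✓, so (x - 2) is a factor.
Synthetic division by (x - 2): bring down 1; 1(2) + 8 = 10; 10(2) + 1 = 21; 21(2) - 42 = 0 → quotient x^2 + 10x + 21, remainder 0.
Solve the quadratic x^2 + 10x + 21 = 0: discriminant = 10^2 - 4(1)(21) = 100 - 84 = 16.
sqrt(16) = 4, so x = (-10 ± 4)/2: x = -3 or x = -7.
Collecting all roots found:

x = -7, x = -3, x = 2


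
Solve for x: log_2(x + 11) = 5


Convert to exponential form: x + 11 = 2^5 = 32
x = 32 - 11 = 21
Check: log_2(21 + 11) = log_2(32) = log_2(32) = 5 ✓

x = 21


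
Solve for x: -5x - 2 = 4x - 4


Starting with: -5x - 2 = 4x - 4
Move all x terms to left: (-5 - 4)x = -4 + 2
Simplify: -9x = -2
Divide both sides by -9: x = 2/9

x = 2/9


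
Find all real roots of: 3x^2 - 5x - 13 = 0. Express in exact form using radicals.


Using the quadratic formula: x = (-b ± sqrt(b^2 - 4ac)) / (2a)
Here a = 3, b = -5, c = -13
Discriminant = b^2 - 4ac = (-5)^2 - 4(3)(-13) = 25 + 156 = 181
Since discriminant = 181 > 0, there are two real roots.
x = (5 ± sqrt(181)) / 6
Numerically: x ≈ 3.0756 or x ≈ -1.4089

x = (5 + sqrt(181)) / 6 or x = (5 - sqrt(181)) / 6


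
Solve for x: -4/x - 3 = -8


Subtract -3 from both sides: -4/x = -5
Multiply both sides by x: -4 = -5 * x
Divide by -5: x = 4/5

x = 4/5


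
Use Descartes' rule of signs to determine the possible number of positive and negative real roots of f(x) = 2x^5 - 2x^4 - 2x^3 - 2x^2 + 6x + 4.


Descartes' rule of signs:

For positive roots, count sign changes in f(x) = 2x^5 - 2x^4 - 2x^3 - 2x^2 + 6x + 4:
Signs of coefficients: +, -, -, -, +, +
Number of sign changes: 2
Possible positive real roots: 2, 0

For negative roots, examine f(-x) = -2x^5 - 2x^4 + 2x^3 - 2x^2 - 6x + 4:
Signs of coefficients: -, -, +, -, -, +
Number of sign changes: 3
Possible negative real roots: 3, 1

Positive roots: 2 or 0; Negative roots: 3 or 1


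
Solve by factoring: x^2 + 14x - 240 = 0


We need two numbers that multiply to -240 and add to 14.
Those numbers are 24 and -10 (since 24 * (-10) = -240 and 24 + (-10) = 14).
So x^2 + 14x - 240 = (x + 24)(x - 10) = 0
Setting each factor to zero: x = -24 or x = 10

x = -24, x = 10


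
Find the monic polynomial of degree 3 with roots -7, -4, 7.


A monic polynomial with roots -7, -4, 7 is:
p(x) = (x + 7)(x + 4)(x - 7)
After multiplying by (x + 7): x + 7
After multiplying by (x + 4): x^2 + 11x + 28
After multiplying by (x - 7): x^3 + 4x^2 - 49x - 196

x^3 + 4x^2 - 49x - 196
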